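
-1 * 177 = -177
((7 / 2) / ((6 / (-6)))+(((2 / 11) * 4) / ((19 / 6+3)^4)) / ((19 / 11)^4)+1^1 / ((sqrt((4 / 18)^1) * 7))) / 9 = -1709670150151 / 4396365642258+sqrt(2) / 42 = -0.36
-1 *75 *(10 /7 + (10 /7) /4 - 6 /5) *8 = -2460 /7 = -351.43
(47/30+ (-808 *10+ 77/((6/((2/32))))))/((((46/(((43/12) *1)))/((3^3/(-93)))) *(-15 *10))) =-1792713/1472000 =-1.22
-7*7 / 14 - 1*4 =-15 / 2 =-7.50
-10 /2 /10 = -1 /2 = -0.50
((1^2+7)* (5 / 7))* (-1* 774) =-4422.86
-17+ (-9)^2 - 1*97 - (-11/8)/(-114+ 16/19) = -567809/17200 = -33.01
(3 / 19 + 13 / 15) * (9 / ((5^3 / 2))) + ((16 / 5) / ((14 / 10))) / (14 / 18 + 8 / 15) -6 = -20152674 / 4904375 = -4.11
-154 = -154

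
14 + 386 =400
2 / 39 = 0.05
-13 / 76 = -0.17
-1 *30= -30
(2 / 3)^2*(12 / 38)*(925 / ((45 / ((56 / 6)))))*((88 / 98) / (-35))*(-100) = 5209600 / 75411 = 69.08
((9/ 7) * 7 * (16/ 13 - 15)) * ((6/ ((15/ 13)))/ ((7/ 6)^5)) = -25054272/ 84035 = -298.14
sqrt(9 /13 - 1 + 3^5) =sqrt(41015) /13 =15.58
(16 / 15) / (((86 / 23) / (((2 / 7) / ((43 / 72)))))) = 8832 / 64715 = 0.14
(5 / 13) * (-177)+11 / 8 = -6937 / 104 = -66.70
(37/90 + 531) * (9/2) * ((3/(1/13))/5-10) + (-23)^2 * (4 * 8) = 1166703/100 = 11667.03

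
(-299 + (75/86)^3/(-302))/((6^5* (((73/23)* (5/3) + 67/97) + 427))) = -11648863603823/131169797567248896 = -0.00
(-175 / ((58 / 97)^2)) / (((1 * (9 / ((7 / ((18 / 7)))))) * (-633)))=80682175 / 344964744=0.23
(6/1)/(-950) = -3/475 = -0.01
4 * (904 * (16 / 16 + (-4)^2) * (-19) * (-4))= 4671872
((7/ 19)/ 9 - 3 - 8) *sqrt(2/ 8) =-937/ 171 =-5.48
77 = 77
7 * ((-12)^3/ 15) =-806.40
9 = 9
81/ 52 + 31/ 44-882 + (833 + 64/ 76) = -249397/ 5434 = -45.90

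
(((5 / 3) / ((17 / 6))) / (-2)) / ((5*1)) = -1 / 17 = -0.06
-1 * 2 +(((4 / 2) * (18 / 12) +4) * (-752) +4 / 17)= -89518 / 17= -5265.76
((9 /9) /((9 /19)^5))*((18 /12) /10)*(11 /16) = 27237089 /6298560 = 4.32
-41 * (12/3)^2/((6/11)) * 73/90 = -131692/135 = -975.50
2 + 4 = 6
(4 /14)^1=2 /7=0.29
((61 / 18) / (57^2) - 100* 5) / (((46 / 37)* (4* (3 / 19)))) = -1081914743 / 1699056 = -636.77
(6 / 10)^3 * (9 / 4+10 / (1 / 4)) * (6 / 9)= 1521 / 250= 6.08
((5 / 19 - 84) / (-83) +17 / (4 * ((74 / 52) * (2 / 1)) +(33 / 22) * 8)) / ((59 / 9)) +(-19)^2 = 537810559 / 1488688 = 361.26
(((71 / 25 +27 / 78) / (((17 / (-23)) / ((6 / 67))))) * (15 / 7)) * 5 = -428697 / 103649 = -4.14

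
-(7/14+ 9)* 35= -665/2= -332.50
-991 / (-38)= 991 / 38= 26.08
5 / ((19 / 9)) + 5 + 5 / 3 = 515 / 57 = 9.04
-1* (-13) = 13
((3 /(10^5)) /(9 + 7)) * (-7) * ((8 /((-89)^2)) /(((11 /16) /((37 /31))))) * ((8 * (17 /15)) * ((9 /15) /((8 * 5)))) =-13209 /4220407812500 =-0.00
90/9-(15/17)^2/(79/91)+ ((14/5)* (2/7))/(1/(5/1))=13.10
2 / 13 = 0.15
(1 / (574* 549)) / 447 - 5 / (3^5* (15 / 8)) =-41736661 / 3803255694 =-0.01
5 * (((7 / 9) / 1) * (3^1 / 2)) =35 / 6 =5.83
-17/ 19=-0.89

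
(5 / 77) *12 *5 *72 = 21600 / 77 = 280.52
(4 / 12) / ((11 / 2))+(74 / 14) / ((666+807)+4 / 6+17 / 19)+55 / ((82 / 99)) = 645243086 / 9707775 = 66.47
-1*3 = -3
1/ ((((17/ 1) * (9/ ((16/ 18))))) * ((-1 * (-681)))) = 8/ 937737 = 0.00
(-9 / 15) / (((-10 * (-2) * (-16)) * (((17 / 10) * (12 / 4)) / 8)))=1 / 340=0.00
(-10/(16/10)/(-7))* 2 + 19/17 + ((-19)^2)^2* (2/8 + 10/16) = 114033.78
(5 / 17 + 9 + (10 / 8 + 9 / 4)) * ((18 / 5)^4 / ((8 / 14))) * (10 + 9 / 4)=195786801 / 4250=46067.48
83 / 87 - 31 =-2614 / 87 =-30.05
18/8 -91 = -355/4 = -88.75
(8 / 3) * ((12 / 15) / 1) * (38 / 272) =76 / 255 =0.30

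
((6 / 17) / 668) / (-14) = -3 / 79492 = -0.00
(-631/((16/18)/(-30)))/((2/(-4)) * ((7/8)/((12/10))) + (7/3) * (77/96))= 3066660/217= 14132.07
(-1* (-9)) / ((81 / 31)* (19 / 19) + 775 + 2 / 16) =248 / 21431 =0.01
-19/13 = -1.46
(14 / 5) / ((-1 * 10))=-7 / 25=-0.28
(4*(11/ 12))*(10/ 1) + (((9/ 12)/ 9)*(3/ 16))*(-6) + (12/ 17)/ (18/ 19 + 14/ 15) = 4040069/ 109344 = 36.95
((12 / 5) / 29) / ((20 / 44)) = 132 / 725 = 0.18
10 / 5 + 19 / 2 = 23 / 2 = 11.50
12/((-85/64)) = -768/85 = -9.04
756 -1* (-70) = 826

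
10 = 10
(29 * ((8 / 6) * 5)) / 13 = 14.87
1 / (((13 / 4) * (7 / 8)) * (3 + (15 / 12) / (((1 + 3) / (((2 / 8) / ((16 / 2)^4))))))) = 0.12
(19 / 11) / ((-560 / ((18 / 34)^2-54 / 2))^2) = 25749009 / 6548046400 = 0.00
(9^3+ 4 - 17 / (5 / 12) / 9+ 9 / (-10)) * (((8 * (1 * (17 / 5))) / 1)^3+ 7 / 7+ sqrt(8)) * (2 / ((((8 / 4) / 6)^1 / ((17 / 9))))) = 742118 * sqrt(2) / 45+ 103714330031 / 625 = 165966250.57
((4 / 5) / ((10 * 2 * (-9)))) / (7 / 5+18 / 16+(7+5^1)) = -8 / 26145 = -0.00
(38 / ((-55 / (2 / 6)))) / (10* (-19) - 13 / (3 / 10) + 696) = -0.00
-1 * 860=-860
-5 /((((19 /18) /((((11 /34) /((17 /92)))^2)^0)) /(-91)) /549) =236647.89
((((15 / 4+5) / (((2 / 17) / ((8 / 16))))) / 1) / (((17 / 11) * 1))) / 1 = 24.06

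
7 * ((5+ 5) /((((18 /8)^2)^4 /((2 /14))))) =0.02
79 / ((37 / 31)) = 2449 / 37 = 66.19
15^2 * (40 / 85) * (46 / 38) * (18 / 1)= 745200 / 323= 2307.12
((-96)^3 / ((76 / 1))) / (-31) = 221184 / 589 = 375.52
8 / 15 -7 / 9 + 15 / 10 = 113 / 90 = 1.26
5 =5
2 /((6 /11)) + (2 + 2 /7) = 125 /21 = 5.95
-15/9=-5/3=-1.67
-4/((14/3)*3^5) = -2/567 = -0.00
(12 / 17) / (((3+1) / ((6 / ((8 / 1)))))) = 9 / 68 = 0.13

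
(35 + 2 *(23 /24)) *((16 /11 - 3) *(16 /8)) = -7531 /66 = -114.11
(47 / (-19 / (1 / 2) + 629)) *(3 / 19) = 47 / 3743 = 0.01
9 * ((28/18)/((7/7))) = 14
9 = 9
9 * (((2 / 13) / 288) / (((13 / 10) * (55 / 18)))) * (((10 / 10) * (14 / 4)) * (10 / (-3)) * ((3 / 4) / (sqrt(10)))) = -63 * sqrt(10) / 59488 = -0.00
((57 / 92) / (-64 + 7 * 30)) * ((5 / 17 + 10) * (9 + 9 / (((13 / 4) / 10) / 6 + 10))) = 12535425 / 28999688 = 0.43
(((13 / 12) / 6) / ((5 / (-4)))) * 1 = -13 / 90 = -0.14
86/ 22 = 43/ 11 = 3.91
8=8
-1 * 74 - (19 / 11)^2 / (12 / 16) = -28306 / 363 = -77.98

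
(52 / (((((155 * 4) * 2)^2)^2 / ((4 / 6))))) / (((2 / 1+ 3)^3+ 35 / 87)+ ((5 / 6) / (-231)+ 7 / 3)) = 87087 / 758626103804960000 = 0.00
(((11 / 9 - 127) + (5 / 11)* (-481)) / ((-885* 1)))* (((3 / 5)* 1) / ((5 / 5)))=34097 / 146025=0.23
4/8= 1/2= 0.50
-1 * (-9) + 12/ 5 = 57/ 5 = 11.40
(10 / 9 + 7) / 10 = 0.81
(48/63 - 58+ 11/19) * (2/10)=-22607/1995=-11.33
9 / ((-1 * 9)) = -1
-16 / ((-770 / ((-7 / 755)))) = -8 / 41525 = -0.00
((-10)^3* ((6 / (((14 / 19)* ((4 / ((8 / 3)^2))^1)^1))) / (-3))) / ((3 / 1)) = 304000 / 189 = 1608.47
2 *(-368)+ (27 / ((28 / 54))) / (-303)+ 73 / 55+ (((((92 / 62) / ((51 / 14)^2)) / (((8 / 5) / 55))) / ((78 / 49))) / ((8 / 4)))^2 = -4511994487995500306299 / 6152270075034042960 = -733.39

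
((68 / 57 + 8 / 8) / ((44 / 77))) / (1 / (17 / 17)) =875 / 228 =3.84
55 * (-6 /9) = -110 /3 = -36.67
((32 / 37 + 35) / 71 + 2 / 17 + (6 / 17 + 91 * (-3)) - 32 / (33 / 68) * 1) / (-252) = 124518235 / 92846061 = 1.34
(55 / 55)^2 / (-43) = -1 / 43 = -0.02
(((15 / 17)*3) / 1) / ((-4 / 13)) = -585 / 68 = -8.60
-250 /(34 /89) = -11125 /17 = -654.41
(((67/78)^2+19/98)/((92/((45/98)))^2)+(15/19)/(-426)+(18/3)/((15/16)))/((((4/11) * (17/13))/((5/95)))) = 1278206422512916237/1804977104510827520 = 0.71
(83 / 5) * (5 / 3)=83 / 3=27.67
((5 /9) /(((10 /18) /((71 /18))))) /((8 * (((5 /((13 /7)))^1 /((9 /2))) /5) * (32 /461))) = 425503 /7168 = 59.36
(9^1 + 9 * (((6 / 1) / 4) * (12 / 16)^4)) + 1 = 7307 / 512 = 14.27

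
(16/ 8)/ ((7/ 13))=26/ 7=3.71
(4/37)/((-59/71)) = -284/2183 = -0.13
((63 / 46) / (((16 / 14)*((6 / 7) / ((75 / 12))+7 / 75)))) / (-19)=-231525 / 846032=-0.27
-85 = -85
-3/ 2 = -1.50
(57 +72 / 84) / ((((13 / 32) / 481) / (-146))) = -70009920 / 7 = -10001417.14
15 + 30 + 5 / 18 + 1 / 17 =13873 / 306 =45.34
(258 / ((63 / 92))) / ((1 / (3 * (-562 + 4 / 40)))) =-22228764 / 35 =-635107.54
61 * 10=610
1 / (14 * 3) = 1 / 42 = 0.02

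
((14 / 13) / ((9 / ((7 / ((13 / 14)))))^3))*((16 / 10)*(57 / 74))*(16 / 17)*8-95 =-1945412183461 / 21827315835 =-89.13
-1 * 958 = -958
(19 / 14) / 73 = 19 / 1022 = 0.02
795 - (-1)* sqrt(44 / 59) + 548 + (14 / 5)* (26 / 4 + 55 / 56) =2* sqrt(649) / 59 + 27279 / 20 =1364.81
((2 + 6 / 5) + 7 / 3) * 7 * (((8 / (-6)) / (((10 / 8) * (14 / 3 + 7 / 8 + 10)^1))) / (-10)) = 37184 / 139875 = 0.27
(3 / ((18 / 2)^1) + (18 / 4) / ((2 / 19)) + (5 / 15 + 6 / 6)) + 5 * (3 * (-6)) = -547 / 12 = -45.58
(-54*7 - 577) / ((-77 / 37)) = 35335 / 77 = 458.90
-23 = -23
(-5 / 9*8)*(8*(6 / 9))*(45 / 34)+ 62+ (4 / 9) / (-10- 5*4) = 70256 / 2295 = 30.61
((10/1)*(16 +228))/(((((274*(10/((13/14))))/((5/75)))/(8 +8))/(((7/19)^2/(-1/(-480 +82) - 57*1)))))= -2719136/1294536975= -0.00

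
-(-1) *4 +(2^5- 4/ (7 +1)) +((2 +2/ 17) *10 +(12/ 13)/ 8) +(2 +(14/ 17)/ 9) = 117119/ 1989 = 58.88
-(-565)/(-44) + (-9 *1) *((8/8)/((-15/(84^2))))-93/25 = 4638743/1100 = 4217.04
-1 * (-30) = 30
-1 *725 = -725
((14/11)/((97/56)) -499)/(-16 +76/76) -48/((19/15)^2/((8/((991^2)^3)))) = 181791733169852714178713449/5472739889256807992797005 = 33.22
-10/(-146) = 5/73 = 0.07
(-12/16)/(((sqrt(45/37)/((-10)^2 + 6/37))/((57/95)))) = -5559 * sqrt(185)/1850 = -40.87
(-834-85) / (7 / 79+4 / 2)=-72601 / 165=-440.01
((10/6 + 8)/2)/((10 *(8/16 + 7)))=29/450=0.06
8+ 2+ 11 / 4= 51 / 4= 12.75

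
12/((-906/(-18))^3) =324/3442951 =0.00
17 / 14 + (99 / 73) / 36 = 2559 / 2044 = 1.25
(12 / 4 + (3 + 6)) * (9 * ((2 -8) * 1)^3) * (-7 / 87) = 54432 / 29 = 1876.97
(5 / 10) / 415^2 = 1 / 344450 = 0.00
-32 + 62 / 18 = -28.56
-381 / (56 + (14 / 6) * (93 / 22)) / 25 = -2794 / 12075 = -0.23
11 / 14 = 0.79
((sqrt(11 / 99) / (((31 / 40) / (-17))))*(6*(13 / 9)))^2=312582400 / 77841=4015.65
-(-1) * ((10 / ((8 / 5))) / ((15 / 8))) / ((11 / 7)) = 70 / 33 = 2.12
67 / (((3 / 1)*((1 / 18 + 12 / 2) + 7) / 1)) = 402 / 235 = 1.71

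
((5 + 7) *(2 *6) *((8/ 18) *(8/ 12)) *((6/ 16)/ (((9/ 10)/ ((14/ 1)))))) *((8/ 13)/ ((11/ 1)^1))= 17920/ 1287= 13.92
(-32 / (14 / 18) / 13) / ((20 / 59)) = -4248 / 455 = -9.34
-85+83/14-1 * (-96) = 237/14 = 16.93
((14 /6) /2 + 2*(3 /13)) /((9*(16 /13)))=127 /864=0.15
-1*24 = -24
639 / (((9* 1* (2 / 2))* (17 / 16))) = 1136 / 17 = 66.82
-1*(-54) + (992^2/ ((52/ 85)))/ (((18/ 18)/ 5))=104557502/ 13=8042884.77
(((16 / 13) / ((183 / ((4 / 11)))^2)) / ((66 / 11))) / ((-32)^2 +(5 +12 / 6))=128 / 162933663321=0.00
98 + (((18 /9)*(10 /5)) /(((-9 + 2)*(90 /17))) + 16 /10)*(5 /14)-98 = 235 /441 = 0.53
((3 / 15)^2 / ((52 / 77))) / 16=77 / 20800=0.00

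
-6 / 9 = -2 / 3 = -0.67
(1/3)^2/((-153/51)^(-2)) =1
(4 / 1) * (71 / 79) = 284 / 79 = 3.59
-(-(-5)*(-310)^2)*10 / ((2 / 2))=-4805000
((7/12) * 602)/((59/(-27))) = -18963/118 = -160.70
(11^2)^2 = 14641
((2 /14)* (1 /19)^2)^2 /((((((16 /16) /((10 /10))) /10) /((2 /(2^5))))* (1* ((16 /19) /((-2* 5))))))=-25 /21509824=-0.00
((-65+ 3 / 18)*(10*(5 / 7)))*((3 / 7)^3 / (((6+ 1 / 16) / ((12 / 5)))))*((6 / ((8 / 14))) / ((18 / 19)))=-5321520 / 33271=-159.94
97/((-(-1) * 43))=97/43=2.26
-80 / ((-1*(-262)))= -40 / 131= -0.31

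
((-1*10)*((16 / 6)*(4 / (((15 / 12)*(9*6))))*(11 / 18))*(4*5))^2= 198246400 / 531441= 373.04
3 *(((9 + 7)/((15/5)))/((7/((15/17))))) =240/119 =2.02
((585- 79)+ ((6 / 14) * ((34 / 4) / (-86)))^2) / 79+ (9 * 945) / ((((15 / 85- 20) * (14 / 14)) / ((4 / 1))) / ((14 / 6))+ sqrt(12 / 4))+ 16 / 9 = -1405194214685966653 / 117632193947856- 642342960 * sqrt(3) / 114131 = -21693.85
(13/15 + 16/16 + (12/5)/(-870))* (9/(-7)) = -12162/5075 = -2.40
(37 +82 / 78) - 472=-16924 / 39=-433.95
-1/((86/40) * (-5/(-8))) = -0.74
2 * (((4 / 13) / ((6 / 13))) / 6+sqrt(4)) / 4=19 / 18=1.06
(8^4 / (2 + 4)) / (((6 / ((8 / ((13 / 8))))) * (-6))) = -32768 / 351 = -93.36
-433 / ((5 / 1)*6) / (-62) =433 / 1860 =0.23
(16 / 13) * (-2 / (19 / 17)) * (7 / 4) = -952 / 247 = -3.85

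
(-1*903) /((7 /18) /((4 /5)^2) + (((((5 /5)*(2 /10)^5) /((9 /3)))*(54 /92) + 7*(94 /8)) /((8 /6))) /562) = -1313120025000 /1043229809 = -1258.71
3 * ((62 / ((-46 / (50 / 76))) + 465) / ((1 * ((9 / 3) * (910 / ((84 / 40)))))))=243381 / 227240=1.07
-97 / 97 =-1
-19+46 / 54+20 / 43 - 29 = -54199 / 1161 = -46.68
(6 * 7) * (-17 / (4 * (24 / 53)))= -6307 / 16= -394.19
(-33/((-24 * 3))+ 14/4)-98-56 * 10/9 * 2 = -15731/72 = -218.49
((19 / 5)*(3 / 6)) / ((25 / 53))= 1007 / 250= 4.03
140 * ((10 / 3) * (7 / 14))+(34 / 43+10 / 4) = 61049 / 258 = 236.62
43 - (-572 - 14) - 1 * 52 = 577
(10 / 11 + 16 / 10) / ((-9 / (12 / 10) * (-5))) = 0.07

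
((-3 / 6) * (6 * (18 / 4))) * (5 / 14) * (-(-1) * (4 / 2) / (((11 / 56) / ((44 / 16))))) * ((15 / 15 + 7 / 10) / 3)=-153 / 2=-76.50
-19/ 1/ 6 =-19/ 6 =-3.17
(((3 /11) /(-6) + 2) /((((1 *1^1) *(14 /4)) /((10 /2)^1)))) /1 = 215 /77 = 2.79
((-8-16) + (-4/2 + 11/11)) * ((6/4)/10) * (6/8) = -45/16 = -2.81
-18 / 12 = -1.50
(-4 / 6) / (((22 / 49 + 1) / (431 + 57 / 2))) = -45031 / 213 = -211.41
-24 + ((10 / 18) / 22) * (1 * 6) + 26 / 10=-3506 / 165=-21.25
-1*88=-88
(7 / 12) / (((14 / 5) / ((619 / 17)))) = 3095 / 408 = 7.59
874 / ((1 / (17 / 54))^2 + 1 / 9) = 2273274 / 26533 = 85.68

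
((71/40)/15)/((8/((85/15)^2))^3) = 1713767399/223948800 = 7.65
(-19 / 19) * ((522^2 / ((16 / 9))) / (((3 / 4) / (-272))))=55586736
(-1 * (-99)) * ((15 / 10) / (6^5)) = 11 / 576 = 0.02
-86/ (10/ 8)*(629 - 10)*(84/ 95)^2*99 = -3296291.75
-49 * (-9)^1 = 441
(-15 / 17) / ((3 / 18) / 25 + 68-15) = -2250 / 135167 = -0.02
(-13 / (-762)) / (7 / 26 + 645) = 169 / 6392037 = 0.00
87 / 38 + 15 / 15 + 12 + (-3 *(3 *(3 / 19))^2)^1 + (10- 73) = -34933 / 722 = -48.38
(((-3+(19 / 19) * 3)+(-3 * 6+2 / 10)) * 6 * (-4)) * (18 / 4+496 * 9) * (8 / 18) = 4242096 / 5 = 848419.20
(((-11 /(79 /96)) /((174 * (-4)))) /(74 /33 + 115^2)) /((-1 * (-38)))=726 /19000364971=0.00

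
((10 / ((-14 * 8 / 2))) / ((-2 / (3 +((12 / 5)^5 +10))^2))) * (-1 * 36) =-107724027663 / 3906250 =-27577.35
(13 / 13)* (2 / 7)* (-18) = -36 / 7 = -5.14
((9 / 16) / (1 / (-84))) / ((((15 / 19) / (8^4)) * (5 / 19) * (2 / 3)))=-34933248 / 25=-1397329.92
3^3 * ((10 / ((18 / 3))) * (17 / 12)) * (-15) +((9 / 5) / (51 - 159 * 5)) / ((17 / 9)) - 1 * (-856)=-100.25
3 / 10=0.30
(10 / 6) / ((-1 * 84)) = -5 / 252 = -0.02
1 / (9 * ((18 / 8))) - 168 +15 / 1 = -12389 / 81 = -152.95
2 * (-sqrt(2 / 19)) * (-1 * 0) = 0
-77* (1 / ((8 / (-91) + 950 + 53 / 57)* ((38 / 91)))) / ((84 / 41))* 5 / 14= -2667665 / 78912272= -0.03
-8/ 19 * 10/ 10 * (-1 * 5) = 40/ 19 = 2.11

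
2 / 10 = 1 / 5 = 0.20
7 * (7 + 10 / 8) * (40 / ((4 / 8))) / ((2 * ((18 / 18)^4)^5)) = 2310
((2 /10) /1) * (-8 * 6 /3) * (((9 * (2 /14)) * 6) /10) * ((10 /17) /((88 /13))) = -1404 /6545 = -0.21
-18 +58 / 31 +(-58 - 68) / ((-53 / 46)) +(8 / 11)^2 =18639448 / 198803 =93.76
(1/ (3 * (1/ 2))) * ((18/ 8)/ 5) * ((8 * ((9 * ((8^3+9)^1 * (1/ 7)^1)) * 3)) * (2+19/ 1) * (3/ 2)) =759618/ 5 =151923.60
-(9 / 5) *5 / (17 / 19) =-171 / 17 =-10.06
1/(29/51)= 51/29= 1.76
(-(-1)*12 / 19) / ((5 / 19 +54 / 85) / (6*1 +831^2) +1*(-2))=-704378340 / 2230529959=-0.32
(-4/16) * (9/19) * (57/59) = -27/236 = -0.11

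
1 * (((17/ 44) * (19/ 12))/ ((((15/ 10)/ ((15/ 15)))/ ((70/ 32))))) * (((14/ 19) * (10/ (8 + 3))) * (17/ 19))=354025/ 662112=0.53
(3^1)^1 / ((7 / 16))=48 / 7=6.86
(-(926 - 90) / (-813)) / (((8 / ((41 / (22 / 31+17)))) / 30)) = 8.93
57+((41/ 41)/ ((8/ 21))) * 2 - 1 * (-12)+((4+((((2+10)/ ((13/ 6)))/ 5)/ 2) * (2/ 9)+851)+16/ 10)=930.97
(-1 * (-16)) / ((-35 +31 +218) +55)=16 / 269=0.06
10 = 10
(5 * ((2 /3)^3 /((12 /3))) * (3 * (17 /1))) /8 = 85 /36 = 2.36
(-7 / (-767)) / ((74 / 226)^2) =89383 / 1050023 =0.09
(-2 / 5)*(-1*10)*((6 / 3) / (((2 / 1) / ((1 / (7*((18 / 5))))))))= 0.16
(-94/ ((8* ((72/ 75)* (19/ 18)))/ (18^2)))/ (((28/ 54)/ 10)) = -38545875/ 532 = -72454.65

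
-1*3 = -3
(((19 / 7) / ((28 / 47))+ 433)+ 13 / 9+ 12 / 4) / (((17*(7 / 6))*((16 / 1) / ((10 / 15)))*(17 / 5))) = 3898445 / 14274288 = 0.27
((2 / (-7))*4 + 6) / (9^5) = 34 / 413343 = 0.00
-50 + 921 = 871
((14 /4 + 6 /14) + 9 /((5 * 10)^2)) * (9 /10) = 619317 /175000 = 3.54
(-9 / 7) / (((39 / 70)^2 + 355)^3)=-151263000000 / 5277302981406352261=-0.00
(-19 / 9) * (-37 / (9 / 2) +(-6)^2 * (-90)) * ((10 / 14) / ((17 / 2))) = 5554460 / 9639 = 576.25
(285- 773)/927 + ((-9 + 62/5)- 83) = -371386/4635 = -80.13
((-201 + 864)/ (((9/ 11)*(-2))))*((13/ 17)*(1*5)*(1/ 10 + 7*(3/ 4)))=-198913/ 24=-8288.04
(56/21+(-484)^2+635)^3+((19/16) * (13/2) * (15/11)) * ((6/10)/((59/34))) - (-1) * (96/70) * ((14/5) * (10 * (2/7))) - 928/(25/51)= 635887684701596981617307/49064400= 12960266195074167.45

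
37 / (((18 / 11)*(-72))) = -407 / 1296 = -0.31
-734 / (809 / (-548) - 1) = 402232 / 1357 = 296.41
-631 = -631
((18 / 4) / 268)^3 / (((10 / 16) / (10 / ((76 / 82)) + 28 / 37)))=5917293 / 67659644480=0.00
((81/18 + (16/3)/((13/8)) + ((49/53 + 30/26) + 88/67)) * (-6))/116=-3094913/5354908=-0.58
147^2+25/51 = 1102084/51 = 21609.49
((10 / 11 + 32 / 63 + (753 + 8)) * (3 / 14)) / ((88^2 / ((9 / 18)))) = 528355 / 50088192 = 0.01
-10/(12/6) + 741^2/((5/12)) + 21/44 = 289913773/220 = 1317789.88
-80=-80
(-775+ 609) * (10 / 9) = -1660 / 9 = -184.44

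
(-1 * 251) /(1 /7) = -1757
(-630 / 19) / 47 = -0.71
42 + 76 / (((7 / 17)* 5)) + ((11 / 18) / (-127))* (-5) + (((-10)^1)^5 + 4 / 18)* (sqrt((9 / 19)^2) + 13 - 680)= 33774852945121 / 506730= 66652562.40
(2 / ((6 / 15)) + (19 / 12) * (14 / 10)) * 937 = 405721 / 60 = 6762.02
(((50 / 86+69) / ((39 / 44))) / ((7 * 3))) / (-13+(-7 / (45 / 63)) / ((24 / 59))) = -5265920 / 52250289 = -0.10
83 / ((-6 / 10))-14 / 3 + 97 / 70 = -9913 / 70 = -141.61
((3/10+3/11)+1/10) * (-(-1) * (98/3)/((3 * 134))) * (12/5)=7252/55275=0.13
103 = 103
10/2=5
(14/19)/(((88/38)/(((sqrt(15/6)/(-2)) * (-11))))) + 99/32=7 * sqrt(10)/8 + 99/32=5.86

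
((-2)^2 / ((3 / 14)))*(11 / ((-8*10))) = -77 / 30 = -2.57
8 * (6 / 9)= 16 / 3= 5.33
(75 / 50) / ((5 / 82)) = 123 / 5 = 24.60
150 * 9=1350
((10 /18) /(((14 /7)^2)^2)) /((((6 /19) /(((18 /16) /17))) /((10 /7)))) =475 /45696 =0.01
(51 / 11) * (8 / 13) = 408 / 143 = 2.85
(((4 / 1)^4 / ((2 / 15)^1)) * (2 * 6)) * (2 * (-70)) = -3225600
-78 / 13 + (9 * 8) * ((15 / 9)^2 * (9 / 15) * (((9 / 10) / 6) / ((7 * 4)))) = -75 / 14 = -5.36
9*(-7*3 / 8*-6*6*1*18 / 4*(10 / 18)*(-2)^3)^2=32148900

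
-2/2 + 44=43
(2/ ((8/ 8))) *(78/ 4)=39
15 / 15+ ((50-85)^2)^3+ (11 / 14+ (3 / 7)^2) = 180150031443 / 98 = 1838265626.97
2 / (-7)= -0.29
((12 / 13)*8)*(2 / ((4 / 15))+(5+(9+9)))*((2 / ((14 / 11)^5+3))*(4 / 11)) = 342950784 / 13272701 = 25.84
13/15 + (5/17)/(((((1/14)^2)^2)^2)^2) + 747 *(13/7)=1143425502349922324252/1785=640574511120404663.45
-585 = -585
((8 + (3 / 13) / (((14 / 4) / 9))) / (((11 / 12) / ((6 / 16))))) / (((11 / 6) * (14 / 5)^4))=6598125 / 211499288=0.03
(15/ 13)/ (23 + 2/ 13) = 15/ 301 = 0.05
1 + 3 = 4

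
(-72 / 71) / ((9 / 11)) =-88 / 71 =-1.24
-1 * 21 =-21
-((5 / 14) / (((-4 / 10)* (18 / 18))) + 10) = -255 / 28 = -9.11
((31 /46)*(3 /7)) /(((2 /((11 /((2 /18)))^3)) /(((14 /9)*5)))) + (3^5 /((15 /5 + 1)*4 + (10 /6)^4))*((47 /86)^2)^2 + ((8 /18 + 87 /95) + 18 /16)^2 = 7701977537885649586253483 /7067099836946404800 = 1089835.68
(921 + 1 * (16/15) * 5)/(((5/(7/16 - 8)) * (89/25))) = -1681295/4272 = -393.56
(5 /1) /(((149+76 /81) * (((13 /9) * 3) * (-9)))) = -27 /31577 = -0.00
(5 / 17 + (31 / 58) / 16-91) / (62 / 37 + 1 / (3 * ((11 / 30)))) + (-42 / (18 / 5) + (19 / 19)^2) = -2277661493 / 49789056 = -45.75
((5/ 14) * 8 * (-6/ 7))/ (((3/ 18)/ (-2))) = 1440/ 49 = 29.39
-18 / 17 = -1.06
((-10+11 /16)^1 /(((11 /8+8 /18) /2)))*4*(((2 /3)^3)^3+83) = -973983796 /286497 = -3399.63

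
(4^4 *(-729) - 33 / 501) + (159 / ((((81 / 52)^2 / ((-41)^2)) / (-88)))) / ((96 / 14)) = -1600271.02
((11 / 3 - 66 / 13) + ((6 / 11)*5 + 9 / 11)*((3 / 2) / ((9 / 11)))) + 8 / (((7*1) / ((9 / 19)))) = 5.63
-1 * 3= -3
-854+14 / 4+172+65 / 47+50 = -58949 / 94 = -627.12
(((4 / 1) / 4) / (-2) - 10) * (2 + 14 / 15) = -154 / 5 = -30.80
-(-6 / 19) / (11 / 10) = 60 / 209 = 0.29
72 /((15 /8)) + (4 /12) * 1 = 581 /15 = 38.73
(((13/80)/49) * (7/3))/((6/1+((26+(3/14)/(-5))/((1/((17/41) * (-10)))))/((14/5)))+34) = 3731/753000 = 0.00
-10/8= -5/4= -1.25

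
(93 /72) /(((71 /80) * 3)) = 310 /639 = 0.49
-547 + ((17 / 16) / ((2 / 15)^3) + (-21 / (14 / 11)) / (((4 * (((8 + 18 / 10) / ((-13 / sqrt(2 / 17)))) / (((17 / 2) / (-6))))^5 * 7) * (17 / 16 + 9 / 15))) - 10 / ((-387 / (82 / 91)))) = -26186166344626234375 * sqrt(34) / 87251931145580544 - 445073137 / 4507776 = -1848.73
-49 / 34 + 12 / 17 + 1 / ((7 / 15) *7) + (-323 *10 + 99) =-5216961 / 1666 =-3131.43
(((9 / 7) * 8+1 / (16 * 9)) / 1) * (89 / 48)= 923375 / 48384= 19.08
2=2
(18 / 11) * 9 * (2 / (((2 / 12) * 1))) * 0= 0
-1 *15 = -15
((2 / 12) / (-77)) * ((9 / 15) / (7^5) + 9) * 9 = -1134477 / 6470695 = -0.18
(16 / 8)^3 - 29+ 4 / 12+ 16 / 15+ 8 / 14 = -666 / 35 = -19.03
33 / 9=11 / 3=3.67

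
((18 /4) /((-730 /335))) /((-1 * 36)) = 67 /1168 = 0.06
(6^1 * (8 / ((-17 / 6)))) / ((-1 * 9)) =32 / 17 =1.88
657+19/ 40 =26299/ 40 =657.48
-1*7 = -7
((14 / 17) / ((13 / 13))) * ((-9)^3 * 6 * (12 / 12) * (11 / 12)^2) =-205821 / 68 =-3026.78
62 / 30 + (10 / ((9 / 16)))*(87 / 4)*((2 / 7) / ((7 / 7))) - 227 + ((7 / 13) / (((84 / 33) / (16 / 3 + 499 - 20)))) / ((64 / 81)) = 1771967 / 116480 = 15.21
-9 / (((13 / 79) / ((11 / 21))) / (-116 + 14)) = 2922.13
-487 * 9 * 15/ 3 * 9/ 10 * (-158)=3116313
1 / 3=0.33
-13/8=-1.62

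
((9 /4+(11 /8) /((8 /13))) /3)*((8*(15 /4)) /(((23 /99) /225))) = 31964625 /736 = 43430.20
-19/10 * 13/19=-13/10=-1.30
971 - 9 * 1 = 962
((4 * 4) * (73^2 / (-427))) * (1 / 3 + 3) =-852640 / 1281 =-665.60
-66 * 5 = -330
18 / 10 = 1.80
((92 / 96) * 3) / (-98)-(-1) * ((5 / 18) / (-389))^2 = -281906123 / 9609488784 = -0.03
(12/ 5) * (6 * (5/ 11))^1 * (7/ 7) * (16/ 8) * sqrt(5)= 29.27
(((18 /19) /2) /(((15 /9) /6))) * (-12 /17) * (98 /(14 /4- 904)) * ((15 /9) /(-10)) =-63504 /2908615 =-0.02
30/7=4.29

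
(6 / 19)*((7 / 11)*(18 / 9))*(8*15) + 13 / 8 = 83357 / 1672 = 49.85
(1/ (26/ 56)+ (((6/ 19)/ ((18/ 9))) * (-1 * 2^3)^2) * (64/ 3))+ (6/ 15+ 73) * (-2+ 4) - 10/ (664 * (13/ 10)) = 74730493/ 205010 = 364.52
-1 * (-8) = 8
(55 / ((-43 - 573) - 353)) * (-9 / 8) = 165 / 2584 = 0.06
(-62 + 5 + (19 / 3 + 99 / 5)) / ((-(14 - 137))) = -463 / 1845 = -0.25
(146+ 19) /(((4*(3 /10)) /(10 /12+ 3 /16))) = 13475 /96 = 140.36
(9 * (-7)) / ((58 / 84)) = -2646 / 29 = -91.24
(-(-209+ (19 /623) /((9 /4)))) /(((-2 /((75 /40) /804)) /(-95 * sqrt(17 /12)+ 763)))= -638623915 /3434688+ 556598825 * sqrt(51) /144256896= -158.38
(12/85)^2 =144/7225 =0.02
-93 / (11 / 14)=-1302 / 11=-118.36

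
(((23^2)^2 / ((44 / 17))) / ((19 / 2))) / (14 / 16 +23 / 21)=399612948 / 69179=5776.51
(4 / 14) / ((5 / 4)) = 8 / 35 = 0.23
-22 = -22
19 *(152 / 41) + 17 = 3585 / 41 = 87.44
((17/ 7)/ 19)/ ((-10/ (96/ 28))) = -204/ 4655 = -0.04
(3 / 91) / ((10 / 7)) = 3 / 130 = 0.02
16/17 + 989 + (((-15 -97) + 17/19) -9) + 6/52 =869.95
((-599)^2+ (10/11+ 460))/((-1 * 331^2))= -3951881/1205171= -3.28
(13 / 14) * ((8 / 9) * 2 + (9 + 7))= 1040 / 63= 16.51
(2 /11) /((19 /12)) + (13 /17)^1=3125 /3553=0.88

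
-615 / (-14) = 615 / 14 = 43.93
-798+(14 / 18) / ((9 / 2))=-64624 / 81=-797.83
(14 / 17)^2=0.68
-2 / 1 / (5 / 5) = -2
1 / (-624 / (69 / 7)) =-23 / 1456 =-0.02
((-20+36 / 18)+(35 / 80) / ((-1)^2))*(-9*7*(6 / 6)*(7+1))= 17703 / 2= 8851.50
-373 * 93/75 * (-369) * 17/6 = 24178233/50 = 483564.66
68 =68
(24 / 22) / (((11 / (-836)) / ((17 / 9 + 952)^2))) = -75439314.48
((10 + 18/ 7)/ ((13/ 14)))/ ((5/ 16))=2816/ 65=43.32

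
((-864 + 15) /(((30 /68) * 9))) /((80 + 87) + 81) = -4811 /5580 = -0.86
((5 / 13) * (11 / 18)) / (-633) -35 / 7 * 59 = -295.00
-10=-10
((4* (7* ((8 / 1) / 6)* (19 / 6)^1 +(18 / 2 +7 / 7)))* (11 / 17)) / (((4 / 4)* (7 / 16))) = 250624 / 1071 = 234.01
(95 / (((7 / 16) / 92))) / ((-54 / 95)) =-6642400 / 189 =-35144.97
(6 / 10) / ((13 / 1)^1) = 3 / 65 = 0.05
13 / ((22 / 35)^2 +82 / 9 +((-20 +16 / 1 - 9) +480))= 143325 / 5253481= 0.03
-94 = -94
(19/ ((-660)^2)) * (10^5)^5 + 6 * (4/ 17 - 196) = 8074999999999999978254848/ 18513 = 436179981634527087897.96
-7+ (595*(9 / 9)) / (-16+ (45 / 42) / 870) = -574077 / 12991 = -44.19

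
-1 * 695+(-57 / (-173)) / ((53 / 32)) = -6370631 / 9169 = -694.80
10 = 10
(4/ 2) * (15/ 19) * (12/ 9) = 40/ 19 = 2.11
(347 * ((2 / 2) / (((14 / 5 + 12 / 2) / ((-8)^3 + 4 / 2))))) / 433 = -442425 / 9526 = -46.44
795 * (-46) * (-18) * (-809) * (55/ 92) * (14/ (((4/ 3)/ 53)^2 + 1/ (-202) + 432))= -4552233166556460/ 441219827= -10317381.24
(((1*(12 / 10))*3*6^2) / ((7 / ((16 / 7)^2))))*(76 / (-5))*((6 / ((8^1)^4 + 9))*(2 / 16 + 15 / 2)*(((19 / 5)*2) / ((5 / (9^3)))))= -18156.97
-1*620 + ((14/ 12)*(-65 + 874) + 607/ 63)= 42017/ 126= 333.47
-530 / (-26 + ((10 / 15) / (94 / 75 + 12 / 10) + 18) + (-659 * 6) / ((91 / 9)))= 4437160 / 3338613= 1.33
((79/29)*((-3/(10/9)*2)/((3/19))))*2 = -27018/145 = -186.33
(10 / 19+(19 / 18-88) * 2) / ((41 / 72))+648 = 267632 / 779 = 343.56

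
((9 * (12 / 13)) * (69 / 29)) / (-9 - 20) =-7452 / 10933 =-0.68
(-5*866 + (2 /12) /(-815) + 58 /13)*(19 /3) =-5224515367 /190710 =-27395.08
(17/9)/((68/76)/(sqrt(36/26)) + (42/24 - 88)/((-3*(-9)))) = -0.78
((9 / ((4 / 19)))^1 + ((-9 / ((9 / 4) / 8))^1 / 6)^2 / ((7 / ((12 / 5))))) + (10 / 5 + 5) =24991 / 420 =59.50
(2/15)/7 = 2/105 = 0.02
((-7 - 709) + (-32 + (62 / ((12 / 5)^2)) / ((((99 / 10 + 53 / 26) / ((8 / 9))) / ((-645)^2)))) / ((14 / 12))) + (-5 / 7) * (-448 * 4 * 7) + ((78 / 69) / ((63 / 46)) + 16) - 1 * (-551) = 7200478921 / 24444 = 294570.40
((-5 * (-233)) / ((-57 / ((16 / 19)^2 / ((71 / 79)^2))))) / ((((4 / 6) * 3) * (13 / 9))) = -2791973760 / 449490847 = -6.21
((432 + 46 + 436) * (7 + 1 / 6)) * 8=157208 / 3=52402.67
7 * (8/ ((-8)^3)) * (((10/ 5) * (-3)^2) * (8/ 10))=-63/ 40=-1.58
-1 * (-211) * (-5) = -1055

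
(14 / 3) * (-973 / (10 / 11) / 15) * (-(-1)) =-74921 / 225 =-332.98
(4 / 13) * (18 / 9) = 8 / 13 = 0.62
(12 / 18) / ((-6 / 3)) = -0.33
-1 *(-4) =4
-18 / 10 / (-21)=0.09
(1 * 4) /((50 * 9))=2 /225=0.01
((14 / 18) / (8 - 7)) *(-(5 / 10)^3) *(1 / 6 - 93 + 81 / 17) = 62881 / 7344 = 8.56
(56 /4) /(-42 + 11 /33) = -42 /125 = -0.34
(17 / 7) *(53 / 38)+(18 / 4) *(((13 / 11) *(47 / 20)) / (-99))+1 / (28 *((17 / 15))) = 3.29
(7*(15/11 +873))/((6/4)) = 44884/11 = 4080.36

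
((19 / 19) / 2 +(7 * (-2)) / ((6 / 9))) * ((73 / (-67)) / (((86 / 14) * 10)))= 20951 / 57620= 0.36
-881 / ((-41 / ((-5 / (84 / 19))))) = -83695 / 3444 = -24.30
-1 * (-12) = 12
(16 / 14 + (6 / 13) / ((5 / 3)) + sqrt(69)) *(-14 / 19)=-14 *sqrt(69) / 19 - 68 / 65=-7.17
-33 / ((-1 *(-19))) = -33 / 19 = -1.74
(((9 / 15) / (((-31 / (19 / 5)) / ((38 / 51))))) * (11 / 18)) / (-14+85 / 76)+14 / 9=1827054 / 1172575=1.56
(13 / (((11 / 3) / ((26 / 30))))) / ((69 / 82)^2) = 1136356 / 261855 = 4.34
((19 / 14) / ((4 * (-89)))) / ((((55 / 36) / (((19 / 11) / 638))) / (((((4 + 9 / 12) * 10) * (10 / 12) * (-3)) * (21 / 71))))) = 925965 / 3902513296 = 0.00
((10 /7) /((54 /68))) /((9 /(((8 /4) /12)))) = 170 /5103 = 0.03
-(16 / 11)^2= -256 / 121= -2.12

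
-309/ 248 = -1.25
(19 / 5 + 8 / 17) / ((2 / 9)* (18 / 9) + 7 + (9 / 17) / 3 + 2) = 0.44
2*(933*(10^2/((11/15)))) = 2799000/11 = 254454.55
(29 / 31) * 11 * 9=2871 / 31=92.61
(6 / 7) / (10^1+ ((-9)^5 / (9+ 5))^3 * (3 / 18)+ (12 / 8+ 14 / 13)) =-20384 / 297398301615397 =-0.00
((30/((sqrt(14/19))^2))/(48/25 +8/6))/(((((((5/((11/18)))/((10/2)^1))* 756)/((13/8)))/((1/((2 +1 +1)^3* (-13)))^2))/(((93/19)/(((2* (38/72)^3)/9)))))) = 31073625/8733332701184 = 0.00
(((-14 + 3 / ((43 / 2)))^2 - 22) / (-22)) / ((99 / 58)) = -3040534 / 671187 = -4.53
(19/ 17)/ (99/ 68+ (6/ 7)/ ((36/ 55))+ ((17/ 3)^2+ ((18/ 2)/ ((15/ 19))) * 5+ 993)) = 0.00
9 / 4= 2.25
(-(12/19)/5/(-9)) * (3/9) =4/855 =0.00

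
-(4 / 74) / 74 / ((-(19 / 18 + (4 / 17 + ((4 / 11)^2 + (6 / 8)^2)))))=296208 / 805170505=0.00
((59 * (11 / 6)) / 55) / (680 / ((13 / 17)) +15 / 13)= 767 / 347250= 0.00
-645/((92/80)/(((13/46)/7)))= -83850/3703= -22.64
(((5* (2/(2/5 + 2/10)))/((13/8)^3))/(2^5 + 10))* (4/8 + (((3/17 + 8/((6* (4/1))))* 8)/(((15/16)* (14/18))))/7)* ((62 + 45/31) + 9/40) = 9113763616/1191395751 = 7.65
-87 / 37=-2.35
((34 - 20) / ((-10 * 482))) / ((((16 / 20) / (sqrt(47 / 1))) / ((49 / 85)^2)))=-16807 * sqrt(47) / 13929800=-0.01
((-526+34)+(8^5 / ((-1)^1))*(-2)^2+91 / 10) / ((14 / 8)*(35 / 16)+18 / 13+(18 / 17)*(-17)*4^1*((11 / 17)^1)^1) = 9303562528 / 2926075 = 3179.54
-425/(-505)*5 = 425/101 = 4.21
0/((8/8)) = 0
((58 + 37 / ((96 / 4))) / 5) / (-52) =-1429 / 6240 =-0.23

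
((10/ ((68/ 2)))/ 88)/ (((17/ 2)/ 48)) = 60/ 3179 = 0.02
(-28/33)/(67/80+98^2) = -2240/25356771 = -0.00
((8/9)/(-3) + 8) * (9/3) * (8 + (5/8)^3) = 6097/32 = 190.53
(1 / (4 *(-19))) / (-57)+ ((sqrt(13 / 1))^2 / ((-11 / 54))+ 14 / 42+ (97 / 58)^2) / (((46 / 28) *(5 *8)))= -17020353281 / 18434652720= -0.92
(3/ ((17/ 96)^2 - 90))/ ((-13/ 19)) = 525312/ 10778963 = 0.05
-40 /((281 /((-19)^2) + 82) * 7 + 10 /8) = -57760 /838529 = -0.07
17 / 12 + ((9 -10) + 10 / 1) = 125 / 12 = 10.42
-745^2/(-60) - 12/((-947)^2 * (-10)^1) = 497751415297/53808540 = 9250.42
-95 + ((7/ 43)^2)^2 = -324783694/ 3418801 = -95.00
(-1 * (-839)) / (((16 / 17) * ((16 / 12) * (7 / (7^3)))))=2096661 / 64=32760.33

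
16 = 16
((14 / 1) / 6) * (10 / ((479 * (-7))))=-10 / 1437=-0.01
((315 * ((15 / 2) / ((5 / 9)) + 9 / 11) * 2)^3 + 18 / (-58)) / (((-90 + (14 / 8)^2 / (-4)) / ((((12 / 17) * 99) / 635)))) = -195823608918505201152 / 220042915895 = -889933711.89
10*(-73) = -730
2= 2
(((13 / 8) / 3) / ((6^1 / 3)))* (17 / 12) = 221 / 576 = 0.38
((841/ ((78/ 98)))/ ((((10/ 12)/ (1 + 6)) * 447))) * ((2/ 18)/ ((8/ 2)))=288463/ 522990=0.55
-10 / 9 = -1.11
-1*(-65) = 65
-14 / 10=-7 / 5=-1.40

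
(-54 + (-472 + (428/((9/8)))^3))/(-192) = -20070912785/69984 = -286792.88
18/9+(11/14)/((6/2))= 95/42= 2.26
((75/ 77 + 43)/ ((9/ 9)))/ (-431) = -3386/ 33187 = -0.10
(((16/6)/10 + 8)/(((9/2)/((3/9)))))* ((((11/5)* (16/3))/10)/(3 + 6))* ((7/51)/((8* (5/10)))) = 38192/13942125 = 0.00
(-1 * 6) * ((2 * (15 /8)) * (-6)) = 135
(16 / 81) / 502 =8 / 20331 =0.00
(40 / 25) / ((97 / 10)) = 16 / 97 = 0.16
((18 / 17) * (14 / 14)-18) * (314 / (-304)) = 5652 / 323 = 17.50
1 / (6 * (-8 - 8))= -0.01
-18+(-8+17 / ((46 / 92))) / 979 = -17596 / 979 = -17.97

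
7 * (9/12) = 21/4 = 5.25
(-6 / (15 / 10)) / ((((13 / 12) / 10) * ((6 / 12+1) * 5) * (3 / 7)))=-448 / 39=-11.49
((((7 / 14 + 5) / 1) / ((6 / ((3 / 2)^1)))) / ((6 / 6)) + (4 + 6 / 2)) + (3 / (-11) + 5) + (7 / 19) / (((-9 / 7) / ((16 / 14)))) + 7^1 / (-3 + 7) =218569 / 15048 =14.52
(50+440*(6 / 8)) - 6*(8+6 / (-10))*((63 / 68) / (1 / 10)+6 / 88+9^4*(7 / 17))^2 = -456414498498271 / 1398760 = -326299364.08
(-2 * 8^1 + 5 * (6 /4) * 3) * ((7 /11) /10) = 91 /220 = 0.41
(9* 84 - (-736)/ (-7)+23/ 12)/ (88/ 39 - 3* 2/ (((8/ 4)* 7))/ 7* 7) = 712829/ 1996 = 357.13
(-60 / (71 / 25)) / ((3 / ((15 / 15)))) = -500 / 71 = -7.04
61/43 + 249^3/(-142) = -108718.64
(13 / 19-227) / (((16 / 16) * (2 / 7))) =-15050 / 19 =-792.11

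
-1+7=6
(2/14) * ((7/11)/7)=1/77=0.01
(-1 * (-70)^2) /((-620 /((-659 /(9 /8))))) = -1291640 /279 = -4629.53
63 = 63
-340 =-340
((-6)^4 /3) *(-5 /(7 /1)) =-308.57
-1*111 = -111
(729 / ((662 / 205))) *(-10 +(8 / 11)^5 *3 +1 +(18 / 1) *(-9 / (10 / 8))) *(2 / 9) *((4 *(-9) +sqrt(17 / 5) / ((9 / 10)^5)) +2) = 12546644952222 / 53307881 - 30371931620000 *sqrt(85) / 12953815083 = 213745.47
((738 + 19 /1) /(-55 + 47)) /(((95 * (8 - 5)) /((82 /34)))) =-31037 /38760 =-0.80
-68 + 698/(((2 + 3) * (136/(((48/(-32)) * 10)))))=-5671/68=-83.40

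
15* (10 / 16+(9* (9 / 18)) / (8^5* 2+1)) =4915815 / 524296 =9.38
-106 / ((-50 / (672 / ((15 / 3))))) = 35616 / 125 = 284.93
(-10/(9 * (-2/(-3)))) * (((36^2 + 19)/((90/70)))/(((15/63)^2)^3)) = -5847978843/625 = -9356766.15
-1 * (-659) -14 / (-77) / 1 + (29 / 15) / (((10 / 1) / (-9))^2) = 3634113 / 5500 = 660.75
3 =3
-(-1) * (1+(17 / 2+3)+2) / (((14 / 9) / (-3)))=-783 / 28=-27.96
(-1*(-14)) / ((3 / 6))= 28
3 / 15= 1 / 5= 0.20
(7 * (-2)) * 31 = -434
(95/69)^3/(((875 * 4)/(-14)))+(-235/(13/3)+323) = 2295531725/8541234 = 268.76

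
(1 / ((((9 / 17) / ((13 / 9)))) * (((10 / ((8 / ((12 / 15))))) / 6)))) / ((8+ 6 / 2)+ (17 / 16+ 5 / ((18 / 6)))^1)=7072 / 5931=1.19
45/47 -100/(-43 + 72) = -3395/1363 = -2.49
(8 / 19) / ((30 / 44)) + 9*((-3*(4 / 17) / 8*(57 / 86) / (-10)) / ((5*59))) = 303715883 / 491670600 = 0.62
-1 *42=-42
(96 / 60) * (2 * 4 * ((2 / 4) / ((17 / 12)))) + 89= 7949 / 85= 93.52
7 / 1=7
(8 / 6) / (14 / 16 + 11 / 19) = 608 / 663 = 0.92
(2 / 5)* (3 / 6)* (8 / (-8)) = -1 / 5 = -0.20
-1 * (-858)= 858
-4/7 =-0.57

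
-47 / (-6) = 47 / 6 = 7.83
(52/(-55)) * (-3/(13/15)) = 36/11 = 3.27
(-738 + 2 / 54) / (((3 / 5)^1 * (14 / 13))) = -1295125 / 1134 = -1142.09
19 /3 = 6.33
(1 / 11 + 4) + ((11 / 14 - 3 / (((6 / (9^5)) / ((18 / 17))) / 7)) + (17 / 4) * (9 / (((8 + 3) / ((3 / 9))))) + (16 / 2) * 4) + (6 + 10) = -104136715 / 476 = -218774.61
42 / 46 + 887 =20422 / 23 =887.91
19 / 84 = 0.23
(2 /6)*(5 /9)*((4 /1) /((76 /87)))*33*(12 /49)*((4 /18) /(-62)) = -6380 /259749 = -0.02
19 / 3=6.33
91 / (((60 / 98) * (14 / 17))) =180.48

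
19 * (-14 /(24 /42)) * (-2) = 931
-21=-21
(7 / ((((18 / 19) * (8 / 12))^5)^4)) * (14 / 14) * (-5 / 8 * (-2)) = 1315649071014108536767446035 / 15335039969789900488704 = 85793.65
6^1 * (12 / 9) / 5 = 8 / 5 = 1.60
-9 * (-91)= 819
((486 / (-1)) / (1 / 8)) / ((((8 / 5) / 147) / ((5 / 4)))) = -893025 / 2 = -446512.50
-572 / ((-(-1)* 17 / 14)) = -8008 / 17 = -471.06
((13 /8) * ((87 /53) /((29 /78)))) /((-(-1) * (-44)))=-1521 /9328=-0.16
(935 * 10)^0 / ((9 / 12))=4 / 3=1.33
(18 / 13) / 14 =9 / 91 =0.10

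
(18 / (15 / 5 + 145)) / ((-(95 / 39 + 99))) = -351 / 292744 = -0.00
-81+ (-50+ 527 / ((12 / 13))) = 5279 / 12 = 439.92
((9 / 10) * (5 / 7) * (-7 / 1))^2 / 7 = 81 / 28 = 2.89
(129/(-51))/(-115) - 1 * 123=-240422/1955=-122.98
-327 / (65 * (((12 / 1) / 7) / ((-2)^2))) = -763 / 65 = -11.74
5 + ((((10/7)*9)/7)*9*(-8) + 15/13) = -80320/637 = -126.09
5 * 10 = 50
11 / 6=1.83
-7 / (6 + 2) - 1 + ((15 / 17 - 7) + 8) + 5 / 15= 139 / 408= 0.34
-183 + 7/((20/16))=-887/5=-177.40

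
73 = 73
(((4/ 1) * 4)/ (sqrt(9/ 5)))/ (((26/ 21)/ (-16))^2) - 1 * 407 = 1584.66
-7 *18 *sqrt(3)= -126 *sqrt(3)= -218.24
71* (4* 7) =1988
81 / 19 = 4.26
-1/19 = -0.05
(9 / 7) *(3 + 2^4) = 171 / 7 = 24.43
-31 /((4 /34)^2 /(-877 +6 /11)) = 1963039.07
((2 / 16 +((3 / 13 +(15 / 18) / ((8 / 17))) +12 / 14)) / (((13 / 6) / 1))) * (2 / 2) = 13033 / 9464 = 1.38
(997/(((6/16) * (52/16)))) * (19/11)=606176/429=1413.00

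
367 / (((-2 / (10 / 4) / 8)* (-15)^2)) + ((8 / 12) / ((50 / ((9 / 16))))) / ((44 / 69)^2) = -113553373 / 6969600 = -16.29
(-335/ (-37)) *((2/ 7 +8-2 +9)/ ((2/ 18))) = 322605/ 259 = 1245.58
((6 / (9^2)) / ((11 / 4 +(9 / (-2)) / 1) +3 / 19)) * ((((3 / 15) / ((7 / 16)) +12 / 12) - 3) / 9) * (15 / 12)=0.01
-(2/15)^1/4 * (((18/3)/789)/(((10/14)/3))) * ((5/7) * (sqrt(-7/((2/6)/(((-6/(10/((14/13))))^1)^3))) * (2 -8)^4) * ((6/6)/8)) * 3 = -428652 * sqrt(130)/5555875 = -0.88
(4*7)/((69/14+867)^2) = 5488/149010849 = 0.00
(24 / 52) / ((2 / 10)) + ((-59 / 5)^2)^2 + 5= 157585068 / 8125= 19395.09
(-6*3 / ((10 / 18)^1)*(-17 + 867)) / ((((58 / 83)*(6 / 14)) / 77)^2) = -1531070364285 / 841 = -1820535510.45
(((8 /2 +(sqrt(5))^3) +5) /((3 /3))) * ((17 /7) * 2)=306 /7 +170 * sqrt(5) /7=98.02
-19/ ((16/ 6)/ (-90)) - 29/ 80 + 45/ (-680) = 871517/ 1360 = 640.82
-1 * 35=-35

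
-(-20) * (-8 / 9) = -160 / 9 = -17.78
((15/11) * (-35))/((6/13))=-2275/22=-103.41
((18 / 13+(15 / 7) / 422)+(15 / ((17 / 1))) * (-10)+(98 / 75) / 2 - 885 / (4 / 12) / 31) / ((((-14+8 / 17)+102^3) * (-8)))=0.00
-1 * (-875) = 875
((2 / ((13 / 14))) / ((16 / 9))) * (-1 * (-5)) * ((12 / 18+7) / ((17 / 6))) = 7245 / 442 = 16.39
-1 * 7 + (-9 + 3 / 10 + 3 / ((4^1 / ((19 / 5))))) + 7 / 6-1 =-761 / 60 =-12.68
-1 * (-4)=4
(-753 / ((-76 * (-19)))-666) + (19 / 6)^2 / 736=-666.51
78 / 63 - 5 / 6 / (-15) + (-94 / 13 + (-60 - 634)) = -1146497 / 1638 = -699.94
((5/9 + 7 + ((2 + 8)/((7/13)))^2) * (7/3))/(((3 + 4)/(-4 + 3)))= -155432/1323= -117.48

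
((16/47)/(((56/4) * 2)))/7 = 4/2303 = 0.00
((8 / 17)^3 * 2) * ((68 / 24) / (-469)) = -512 / 406623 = -0.00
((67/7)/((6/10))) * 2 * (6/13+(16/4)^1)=142.34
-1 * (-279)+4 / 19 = 5305 / 19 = 279.21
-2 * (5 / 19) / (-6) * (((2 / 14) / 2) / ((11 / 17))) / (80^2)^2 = 17 / 71909376000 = 0.00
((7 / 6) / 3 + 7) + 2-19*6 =-1883 / 18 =-104.61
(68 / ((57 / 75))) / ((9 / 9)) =1700 / 19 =89.47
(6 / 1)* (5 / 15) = 2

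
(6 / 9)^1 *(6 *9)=36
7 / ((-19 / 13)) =-91 / 19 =-4.79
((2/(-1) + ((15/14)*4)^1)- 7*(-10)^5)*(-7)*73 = -357701168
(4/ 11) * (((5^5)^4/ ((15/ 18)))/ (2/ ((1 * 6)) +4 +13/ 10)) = 13732910156250000/ 1859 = 7387256673614.85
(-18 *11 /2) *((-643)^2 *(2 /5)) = -81862902 /5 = -16372580.40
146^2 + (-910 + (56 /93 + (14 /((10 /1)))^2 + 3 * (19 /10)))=94926319 /4650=20414.26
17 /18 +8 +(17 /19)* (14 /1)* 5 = 24479 /342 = 71.58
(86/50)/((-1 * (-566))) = 43/14150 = 0.00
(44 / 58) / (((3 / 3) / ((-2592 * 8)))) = -456192 / 29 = -15730.76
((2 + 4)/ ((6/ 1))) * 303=303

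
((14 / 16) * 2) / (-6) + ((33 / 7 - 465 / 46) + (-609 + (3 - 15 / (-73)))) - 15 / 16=-345491995 / 564144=-612.42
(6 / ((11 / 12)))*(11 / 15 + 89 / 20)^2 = 96721 / 550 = 175.86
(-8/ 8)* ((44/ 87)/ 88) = -1/ 174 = -0.01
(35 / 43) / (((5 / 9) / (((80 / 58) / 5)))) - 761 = -948463 / 1247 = -760.60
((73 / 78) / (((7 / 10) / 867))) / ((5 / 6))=126582 / 91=1391.01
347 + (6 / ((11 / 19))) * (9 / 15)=19427 / 55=353.22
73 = 73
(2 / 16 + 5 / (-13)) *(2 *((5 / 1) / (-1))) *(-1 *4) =-135 / 13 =-10.38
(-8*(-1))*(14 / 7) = 16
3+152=155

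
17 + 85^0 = 18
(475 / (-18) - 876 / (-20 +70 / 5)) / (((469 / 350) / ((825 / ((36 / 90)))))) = 74009375 / 402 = 184102.92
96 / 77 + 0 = 96 / 77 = 1.25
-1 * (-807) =807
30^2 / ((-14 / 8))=-3600 / 7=-514.29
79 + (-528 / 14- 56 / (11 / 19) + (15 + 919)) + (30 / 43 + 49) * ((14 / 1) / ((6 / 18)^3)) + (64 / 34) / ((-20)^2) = 27671088947 / 1407175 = 19664.28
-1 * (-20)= 20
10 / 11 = 0.91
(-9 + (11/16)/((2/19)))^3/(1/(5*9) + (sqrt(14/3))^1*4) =22186755/4954488832 - 332801325*sqrt(42)/1238622208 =-1.74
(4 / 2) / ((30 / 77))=77 / 15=5.13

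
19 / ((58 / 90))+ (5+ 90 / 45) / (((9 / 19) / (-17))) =-57874 / 261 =-221.74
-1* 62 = -62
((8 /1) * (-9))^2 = 5184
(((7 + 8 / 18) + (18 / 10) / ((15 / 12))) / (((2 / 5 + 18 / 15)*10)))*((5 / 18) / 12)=1999 / 155520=0.01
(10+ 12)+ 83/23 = 25.61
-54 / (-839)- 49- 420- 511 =-822166 / 839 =-979.94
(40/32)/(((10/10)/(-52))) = -65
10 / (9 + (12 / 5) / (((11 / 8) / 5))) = 22 / 39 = 0.56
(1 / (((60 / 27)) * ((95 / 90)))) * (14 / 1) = 567 / 95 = 5.97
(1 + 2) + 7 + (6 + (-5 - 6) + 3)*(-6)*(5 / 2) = 40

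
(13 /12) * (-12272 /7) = -39884 /21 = -1899.24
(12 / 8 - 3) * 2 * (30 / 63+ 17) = -367 / 7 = -52.43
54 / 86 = 27 / 43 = 0.63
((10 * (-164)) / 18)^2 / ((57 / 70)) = 47068000 / 4617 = 10194.50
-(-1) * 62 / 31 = 2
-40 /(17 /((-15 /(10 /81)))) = 4860 /17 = 285.88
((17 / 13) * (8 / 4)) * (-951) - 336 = -36702 / 13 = -2823.23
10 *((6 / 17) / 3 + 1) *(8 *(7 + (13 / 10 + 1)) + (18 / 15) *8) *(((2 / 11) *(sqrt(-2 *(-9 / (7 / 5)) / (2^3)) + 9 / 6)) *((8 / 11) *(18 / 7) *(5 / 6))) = 820800 *sqrt(35) / 14399 + 820800 / 2057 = 736.27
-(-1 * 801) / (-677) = -801 / 677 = -1.18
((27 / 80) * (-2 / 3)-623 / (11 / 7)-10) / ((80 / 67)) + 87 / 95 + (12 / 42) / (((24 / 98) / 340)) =114341399 / 2006400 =56.99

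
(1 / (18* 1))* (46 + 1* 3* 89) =313 / 18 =17.39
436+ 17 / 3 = 1325 / 3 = 441.67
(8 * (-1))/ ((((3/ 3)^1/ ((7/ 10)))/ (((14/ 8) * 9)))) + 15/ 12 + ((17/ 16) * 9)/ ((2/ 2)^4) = -6191/ 80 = -77.39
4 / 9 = 0.44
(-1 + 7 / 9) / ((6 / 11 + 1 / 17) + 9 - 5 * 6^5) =187 / 32709438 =0.00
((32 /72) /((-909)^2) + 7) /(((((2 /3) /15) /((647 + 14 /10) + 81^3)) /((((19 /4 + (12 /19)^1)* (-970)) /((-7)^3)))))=27471856384238917585 /21539493108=1275417961.16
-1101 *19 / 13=-20919 / 13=-1609.15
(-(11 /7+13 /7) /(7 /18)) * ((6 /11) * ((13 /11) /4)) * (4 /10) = -16848 /29645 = -0.57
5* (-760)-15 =-3815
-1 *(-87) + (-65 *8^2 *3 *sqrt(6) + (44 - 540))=-12480 *sqrt(6) - 409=-30978.63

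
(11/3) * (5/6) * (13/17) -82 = -24377/306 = -79.66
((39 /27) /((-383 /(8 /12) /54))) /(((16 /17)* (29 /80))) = -4420 /11107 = -0.40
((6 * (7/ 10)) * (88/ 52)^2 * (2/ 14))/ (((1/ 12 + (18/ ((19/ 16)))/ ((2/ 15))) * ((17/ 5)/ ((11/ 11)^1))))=331056/ 74522747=0.00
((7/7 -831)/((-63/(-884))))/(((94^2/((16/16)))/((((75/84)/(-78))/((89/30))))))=0.01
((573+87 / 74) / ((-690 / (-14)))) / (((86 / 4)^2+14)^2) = 264376 / 5147167125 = 0.00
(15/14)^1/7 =15/98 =0.15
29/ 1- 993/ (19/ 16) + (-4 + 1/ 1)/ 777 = -3972302/ 4921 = -807.21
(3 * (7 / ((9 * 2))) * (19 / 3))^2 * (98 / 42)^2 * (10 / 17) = 4333805 / 24786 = 174.85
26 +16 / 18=242 / 9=26.89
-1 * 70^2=-4900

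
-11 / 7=-1.57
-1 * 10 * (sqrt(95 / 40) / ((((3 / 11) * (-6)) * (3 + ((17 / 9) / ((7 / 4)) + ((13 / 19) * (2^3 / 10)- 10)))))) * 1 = -36575 * sqrt(38) / 128636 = -1.75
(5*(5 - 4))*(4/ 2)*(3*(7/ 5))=42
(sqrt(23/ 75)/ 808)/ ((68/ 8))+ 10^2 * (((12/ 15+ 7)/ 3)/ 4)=sqrt(69)/ 103020+ 65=65.00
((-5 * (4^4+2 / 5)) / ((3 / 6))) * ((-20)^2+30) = -1102520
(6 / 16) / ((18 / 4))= 1 / 12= 0.08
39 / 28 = 1.39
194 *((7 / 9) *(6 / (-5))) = -2716 / 15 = -181.07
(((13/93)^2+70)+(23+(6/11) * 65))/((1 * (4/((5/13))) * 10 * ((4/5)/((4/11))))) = 0.56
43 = 43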